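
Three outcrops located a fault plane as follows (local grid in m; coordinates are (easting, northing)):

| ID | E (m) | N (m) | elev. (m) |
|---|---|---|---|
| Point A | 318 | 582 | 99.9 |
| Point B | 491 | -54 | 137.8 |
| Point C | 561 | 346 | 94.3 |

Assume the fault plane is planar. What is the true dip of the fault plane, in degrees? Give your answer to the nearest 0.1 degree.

Two edge vectors: Point A→Point B = (173, -636, 37.9), Point A→Point C = (243, -236, -5.6).
Normal n = (Point A→Point B) × (Point A→Point C) = (12506, 10178.5, 113720).
So ∂z/∂E = −n_x/n_z = −0.10997 and ∂z/∂N = −n_y/n_z = −0.08950.
Gradient magnitude |∇z| = √(a² + b²) = √(0.01209 + 0.00801) = 0.14179.
True dip = arctan(0.14179) = 8.1°, dipping toward NE (azimuth ≈ 051°).

8.1°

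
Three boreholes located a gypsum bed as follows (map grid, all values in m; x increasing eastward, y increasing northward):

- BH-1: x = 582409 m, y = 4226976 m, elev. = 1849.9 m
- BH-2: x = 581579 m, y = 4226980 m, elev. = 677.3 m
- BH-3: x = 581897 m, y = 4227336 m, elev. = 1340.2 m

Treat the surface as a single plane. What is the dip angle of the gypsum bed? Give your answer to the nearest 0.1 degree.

Let the plane be z = a·x + b·y + c.
BH-2−BH-1: −830a + 4b = −1172.6;  BH-3−BH-1: −512a + 360b = −509.7.
Solving gives a = 1.41565, b = 0.59754.
Gradient magnitude |∇z| = √(a² + b²) = √(2.00407 + 0.35705) = 1.53659.
True dip = arctan(1.53659) = 56.9°, dipping toward WSW (azimuth ≈ 247°).

56.9°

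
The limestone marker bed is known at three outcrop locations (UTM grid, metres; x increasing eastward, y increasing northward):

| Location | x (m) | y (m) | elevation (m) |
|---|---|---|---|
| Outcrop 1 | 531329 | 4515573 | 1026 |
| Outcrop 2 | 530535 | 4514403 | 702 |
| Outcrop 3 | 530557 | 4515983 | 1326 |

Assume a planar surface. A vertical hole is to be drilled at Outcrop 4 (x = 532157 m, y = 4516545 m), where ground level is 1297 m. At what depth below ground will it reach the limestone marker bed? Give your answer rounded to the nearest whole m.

32 m

Two edge vectors: Outcrop 1→Outcrop 2 = (-794, -1170, -324), Outcrop 1→Outcrop 3 = (-772, 410, 300).
Normal n = (Outcrop 1→Outcrop 2) × (Outcrop 1→Outcrop 3) = (-218160, 488328, -1228780).
So ∂z/∂x = −n_x/n_z = −0.17754195 and ∂z/∂y = −n_y/n_z = 0.39740881.
Intercept c from Outcrop 1: 1026 + 94333.19 − 1794528.50 = −1699169.31.
At (532157, 4516545): z_contact = −94480.2 + 1794914.8 − 1699169.31 = 1265.3 m.
Depth below ground = 1297 − 1265.3 = 32 m.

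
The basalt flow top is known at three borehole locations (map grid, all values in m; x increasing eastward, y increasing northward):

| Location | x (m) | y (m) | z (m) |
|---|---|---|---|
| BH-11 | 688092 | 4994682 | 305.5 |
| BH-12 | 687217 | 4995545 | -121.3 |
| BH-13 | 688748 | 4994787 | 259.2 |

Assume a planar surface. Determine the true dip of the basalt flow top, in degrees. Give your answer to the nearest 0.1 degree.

Two edge vectors: BH-11→BH-12 = (-875, 863, -426.8), BH-11→BH-13 = (656, 105, -46.3).
Normal n = (BH-11→BH-12) × (BH-11→BH-13) = (4857.1, -320493.3, -658003).
So ∂z/∂x = −n_x/n_z = 0.00738 and ∂z/∂y = −n_y/n_z = −0.48707.
Gradient magnitude |∇z| = √(a² + b²) = √(0.00005 + 0.23724) = 0.48713.
True dip = arctan(0.48713) = 26.0°, dipping toward N (azimuth ≈ 359°).

26.0°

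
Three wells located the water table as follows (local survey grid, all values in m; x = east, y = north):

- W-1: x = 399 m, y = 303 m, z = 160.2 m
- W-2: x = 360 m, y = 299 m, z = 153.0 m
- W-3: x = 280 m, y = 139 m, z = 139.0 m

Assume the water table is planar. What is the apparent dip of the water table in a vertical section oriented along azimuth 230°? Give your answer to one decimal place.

7.9°

Let the plane be z = a·x + b·y + c.
W-2−W-1: −39a − 4b = −7.2;  W-3−W-1: −119a − 164b = −21.2.
Solving gives a = 0.18514, b = −0.00507.
Unit vector along 230° is (sin 230°, cos 230°) = (-0.7660, -0.6428).
Slope in that direction = a·(-0.7660) + b·(-0.6428) = −0.13856.
Apparent dip = arctan|0.13856| = 7.9° (true dip is 10.5°, so apparent ≤ true as expected).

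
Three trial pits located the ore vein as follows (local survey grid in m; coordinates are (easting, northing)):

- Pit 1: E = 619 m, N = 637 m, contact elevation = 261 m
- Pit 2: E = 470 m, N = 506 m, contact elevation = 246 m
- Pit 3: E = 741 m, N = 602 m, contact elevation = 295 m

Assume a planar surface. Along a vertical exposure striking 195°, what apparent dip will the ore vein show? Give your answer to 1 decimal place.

Two edge vectors: Pit 1→Pit 2 = (-149, -131, -15), Pit 1→Pit 3 = (122, -35, 34).
Normal n = (Pit 1→Pit 2) × (Pit 1→Pit 3) = (-4979, 3236, 21197).
So ∂z/∂E = −n_x/n_z = 0.23489 and ∂z/∂N = −n_y/n_z = −0.15266.
Unit vector along 195° is (sin 195°, cos 195°) = (-0.2588, -0.9659).
Slope in that direction = a·(-0.2588) + b·(-0.9659) = 0.08667.
Apparent dip = arctan|0.08667| = 5.0° (true dip is 15.6°, so apparent ≤ true as expected).

5.0°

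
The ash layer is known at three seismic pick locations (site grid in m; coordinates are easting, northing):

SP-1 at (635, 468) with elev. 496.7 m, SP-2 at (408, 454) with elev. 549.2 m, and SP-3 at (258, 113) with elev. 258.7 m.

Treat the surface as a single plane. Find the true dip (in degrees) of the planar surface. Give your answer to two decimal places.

Two edge vectors: SP-1→SP-2 = (-227, -14, 52.5), SP-1→SP-3 = (-377, -355, -238).
Normal n = (SP-1→SP-2) × (SP-1→SP-3) = (21969.5, -73818.5, 75307).
So ∂z/∂easting = −n_x/n_z = −0.29173 and ∂z/∂northing = −n_y/n_z = 0.98023.
Gradient magnitude |∇z| = √(a² + b²) = √(0.08511 + 0.96086) = 1.02273.
True dip = arctan(1.02273) = 45.64°, dipping toward SSE (azimuth ≈ 163°).

45.64°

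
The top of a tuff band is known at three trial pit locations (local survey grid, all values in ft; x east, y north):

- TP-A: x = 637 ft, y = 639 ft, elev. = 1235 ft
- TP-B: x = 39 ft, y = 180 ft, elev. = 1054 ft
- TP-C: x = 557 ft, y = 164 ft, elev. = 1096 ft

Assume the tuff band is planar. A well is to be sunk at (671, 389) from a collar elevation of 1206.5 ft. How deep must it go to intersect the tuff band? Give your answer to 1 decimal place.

Two edge vectors: TP-A→TP-B = (-598, -459, -181), TP-A→TP-C = (-80, -475, -139).
Normal n = (TP-A→TP-B) × (TP-A→TP-C) = (-22174, -68642, 247330).
So ∂z/∂x = −n_x/n_z = 0.08965 and ∂z/∂y = −n_y/n_z = 0.27753.
Intercept c from TP-A: 1235 − 57.11 − 177.34 = 1000.55.
At (671, 389): z_contact = 60.16 + 107.96 + 1000.55 = 1168.67 ft.
Depth below ground = 1206.5 − 1168.67 = 37.8 ft.

37.8 ft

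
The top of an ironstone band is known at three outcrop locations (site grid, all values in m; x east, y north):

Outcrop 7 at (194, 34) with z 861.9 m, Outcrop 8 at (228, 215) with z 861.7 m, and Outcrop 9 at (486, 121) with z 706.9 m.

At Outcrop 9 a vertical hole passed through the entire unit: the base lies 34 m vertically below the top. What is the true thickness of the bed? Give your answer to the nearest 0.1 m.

29.5 m

Two edge vectors: Outcrop 7→Outcrop 8 = (34, 181, -0.2), Outcrop 7→Outcrop 9 = (292, 87, -155).
Normal n = (Outcrop 7→Outcrop 8) × (Outcrop 7→Outcrop 9) = (-28037.6, 5211.6, -49894).
So ∂z/∂x = −n_x/n_z = −0.56194 and ∂z/∂y = −n_y/n_z = 0.10445.
|∇z| = √(a²+b²) = 0.57157, so dip δ = arctan(0.57157) = 29.75°.
True thickness = vertical thickness × cos δ = 34 × cos 29.75° = 29.5 m.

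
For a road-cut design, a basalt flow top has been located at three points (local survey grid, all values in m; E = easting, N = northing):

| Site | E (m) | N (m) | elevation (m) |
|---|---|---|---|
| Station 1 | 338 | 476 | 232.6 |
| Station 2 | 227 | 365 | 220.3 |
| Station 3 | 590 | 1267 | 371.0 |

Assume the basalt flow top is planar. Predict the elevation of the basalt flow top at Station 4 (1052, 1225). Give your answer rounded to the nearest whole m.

Let the plane be z = a·E + b·N + c.
Station 2−Station 1: −111a − 111b = −12.3;  Station 3−Station 1: 252a + 791b = 138.4.
Solving gives a = −0.09415, b = 0.20496.
Then c = 232.6 − a·338 − b·476 = 166.86.
At (1052, 1225): z = −99.0 + 251.1 + 166.86 = 318.9 m.

319 m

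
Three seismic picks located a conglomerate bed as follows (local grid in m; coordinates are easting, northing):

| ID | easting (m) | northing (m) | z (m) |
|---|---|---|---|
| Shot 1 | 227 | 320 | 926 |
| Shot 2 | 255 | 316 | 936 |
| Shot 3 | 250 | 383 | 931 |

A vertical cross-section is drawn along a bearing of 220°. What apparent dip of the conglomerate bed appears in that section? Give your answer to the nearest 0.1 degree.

10.6°

Two edge vectors: Shot 1→Shot 2 = (28, -4, 10), Shot 1→Shot 3 = (23, 63, 5).
Normal n = (Shot 1→Shot 2) × (Shot 1→Shot 3) = (-650, 90, 1856).
So ∂z/∂easting = −n_x/n_z = 0.35022 and ∂z/∂northing = −n_y/n_z = −0.04849.
Unit vector along 220° is (sin 220°, cos 220°) = (-0.6428, -0.7660).
Slope in that direction = a·(-0.6428) + b·(-0.7660) = −0.18797.
Apparent dip = arctan|0.18797| = 10.6° (true dip is 19.5°, so apparent ≤ true as expected).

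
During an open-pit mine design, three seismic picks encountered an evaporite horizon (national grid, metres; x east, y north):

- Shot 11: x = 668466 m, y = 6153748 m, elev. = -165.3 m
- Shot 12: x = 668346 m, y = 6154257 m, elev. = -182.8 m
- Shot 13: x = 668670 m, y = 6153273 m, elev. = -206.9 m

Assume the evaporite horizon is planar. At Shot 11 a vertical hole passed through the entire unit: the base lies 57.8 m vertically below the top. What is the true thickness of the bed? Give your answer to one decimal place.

48.3 m

Two edge vectors: Shot 11→Shot 12 = (-120, 509, -17.5), Shot 11→Shot 13 = (204, -475, -41.6).
Normal n = (Shot 11→Shot 12) × (Shot 11→Shot 13) = (-29486.9, -8562, -46836).
So ∂z/∂x = −n_x/n_z = −0.62958 and ∂z/∂y = −n_y/n_z = −0.18281.
|∇z| = √(a²+b²) = 0.65558, so dip δ = arctan(0.65558) = 33.25°.
True thickness = vertical thickness × cos δ = 57.8 × cos 33.25° = 48.3 m.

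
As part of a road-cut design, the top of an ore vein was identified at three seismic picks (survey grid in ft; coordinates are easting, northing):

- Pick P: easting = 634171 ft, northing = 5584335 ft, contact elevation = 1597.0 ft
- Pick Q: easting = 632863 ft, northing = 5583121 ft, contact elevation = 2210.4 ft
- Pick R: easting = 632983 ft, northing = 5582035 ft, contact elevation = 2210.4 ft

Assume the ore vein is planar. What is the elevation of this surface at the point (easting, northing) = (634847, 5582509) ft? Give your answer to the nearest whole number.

1395 ft

Let the plane be z = a·easting + b·northing + c.
Pick Q−Pick P: −1308a − 1214b = 613.4;  Pick R−Pick P: −1188a − 2300b = 613.4.
Solving gives a = −0.42533904, b = −0.04699879.
Then c = 1597 − a·634171 − b·5584335 = 533791.67.
At (634847, 5582509): z = −270025.2 − 262371.2 + 533791.67 = 1395.3 ft.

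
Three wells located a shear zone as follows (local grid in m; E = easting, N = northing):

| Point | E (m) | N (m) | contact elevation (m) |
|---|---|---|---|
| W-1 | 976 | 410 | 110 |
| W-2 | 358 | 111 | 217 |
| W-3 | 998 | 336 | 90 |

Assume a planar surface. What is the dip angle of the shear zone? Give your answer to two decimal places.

Let the plane be z = a·E + b·N + c.
W-2−W-1: −618a − 299b = 107;  W-3−W-1: 22a − 74b = −20.
Solving gives a = −0.26569, b = 0.19128.
Gradient magnitude |∇z| = √(a² + b²) = √(0.07059 + 0.03659) = 0.32738.
True dip = arctan(0.32738) = 18.13°, dipping toward SE (azimuth ≈ 126°).

18.13°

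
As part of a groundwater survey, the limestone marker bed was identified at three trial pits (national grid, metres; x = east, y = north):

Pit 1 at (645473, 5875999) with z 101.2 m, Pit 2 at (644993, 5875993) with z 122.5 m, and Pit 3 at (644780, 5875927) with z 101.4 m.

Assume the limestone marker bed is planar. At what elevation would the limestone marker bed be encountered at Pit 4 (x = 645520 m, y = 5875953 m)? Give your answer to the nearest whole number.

Let the plane be z = a·x + b·y + c.
Pit 2−Pit 1: −480a − 6b = 21.3;  Pit 3−Pit 1: −693a − 72b = 0.2.
Solving gives a = −0.05040458, b = 0.48236629.
Then c = 101.2 − a·645473 − b·5875999 = −2801747.85.
At (645520, 5875953): z = −32537.2 + 2834361.7 − 2801747.85 = 76.6 m.

77 m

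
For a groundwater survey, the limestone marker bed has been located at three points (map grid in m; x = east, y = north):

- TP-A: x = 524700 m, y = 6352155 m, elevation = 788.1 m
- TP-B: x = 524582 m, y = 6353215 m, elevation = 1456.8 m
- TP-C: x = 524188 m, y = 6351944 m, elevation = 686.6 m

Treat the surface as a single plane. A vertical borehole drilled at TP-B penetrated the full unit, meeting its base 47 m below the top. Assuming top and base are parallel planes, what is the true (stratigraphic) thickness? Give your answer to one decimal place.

39.8 m

Two edge vectors: TP-A→TP-B = (-118, 1060, 668.7), TP-A→TP-C = (-512, -211, -101.5).
Normal n = (TP-A→TP-B) × (TP-A→TP-C) = (33505.7, -354351.4, 567618).
So ∂z/∂x = −n_x/n_z = −0.05903 and ∂z/∂y = −n_y/n_z = 0.62428.
|∇z| = √(a²+b²) = 0.62706, so dip δ = arctan(0.62706) = 32.09°.
True thickness = vertical thickness × cos δ = 47 × cos 32.09° = 39.8 m.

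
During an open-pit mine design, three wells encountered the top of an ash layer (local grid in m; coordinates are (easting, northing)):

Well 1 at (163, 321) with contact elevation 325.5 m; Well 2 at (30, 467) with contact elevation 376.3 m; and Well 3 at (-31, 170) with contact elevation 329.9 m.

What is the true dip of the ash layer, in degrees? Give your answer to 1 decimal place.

14.4°

Let the plane be z = a·E + b·N + c.
Well 2−Well 1: −133a + 146b = 50.8;  Well 3−Well 1: −194a − 151b = 4.4.
Solving gives a = −0.17174, b = 0.19150.
Gradient magnitude |∇z| = √(a² + b²) = √(0.02949 + 0.03667) = 0.25723.
True dip = arctan(0.25723) = 14.4°, dipping toward SE (azimuth ≈ 138°).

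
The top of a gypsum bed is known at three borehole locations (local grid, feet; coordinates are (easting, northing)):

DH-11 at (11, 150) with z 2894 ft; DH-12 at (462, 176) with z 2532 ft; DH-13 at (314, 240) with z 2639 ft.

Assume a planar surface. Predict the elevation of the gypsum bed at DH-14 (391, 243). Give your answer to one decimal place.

Two edge vectors: DH-11→DH-12 = (451, 26, -362), DH-11→DH-13 = (303, 90, -255).
Normal n = (DH-11→DH-12) × (DH-11→DH-13) = (25950, 5319, 32712).
So ∂z/∂E = −n_x/n_z = −0.79329 and ∂z/∂N = −n_y/n_z = −0.16260.
Intercept c from DH-11: 2894 + 8.73 + 24.39 = 2927.12.
At (391, 243): z = −310.2 − 39.5 + 2927.12 = 2577.4 ft.

2577.4 ft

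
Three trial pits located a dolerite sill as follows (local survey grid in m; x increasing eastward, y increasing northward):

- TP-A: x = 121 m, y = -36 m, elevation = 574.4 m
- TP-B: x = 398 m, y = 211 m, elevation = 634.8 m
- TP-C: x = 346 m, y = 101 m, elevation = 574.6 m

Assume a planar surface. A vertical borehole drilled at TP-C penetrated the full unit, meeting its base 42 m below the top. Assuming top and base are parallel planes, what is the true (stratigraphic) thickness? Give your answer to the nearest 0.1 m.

31.2 m

Let the plane be z = a·x + b·y + c.
TP-B−TP-A: 277a + 247b = 60.4;  TP-C−TP-A: 225a + 137b = 0.2.
Solving gives a = −0.46666, b = 0.76788.
|∇z| = √(a²+b²) = 0.89856, so dip δ = arctan(0.89856) = 41.94°.
True thickness = vertical thickness × cos δ = 42 × cos 41.94° = 31.2 m.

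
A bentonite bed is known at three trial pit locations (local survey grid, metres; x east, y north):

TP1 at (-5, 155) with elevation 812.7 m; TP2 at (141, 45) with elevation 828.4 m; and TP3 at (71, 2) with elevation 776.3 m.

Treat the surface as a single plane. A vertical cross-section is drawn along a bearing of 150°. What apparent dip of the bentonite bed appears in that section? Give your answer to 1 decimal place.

Let the plane be z = a·x + b·y + c.
TP2−TP1: 146a − 110b = 15.7;  TP3−TP1: 76a − 153b = −36.4.
Solving gives a = 0.45830, b = 0.46556.
Unit vector along 150° is (sin 150°, cos 150°) = (0.5000, -0.8660).
Slope in that direction = a·(0.5000) + b·(-0.8660) = −0.17404.
Apparent dip = arctan|0.17404| = 9.9° (true dip is 33.2°, so apparent ≤ true as expected).

9.9°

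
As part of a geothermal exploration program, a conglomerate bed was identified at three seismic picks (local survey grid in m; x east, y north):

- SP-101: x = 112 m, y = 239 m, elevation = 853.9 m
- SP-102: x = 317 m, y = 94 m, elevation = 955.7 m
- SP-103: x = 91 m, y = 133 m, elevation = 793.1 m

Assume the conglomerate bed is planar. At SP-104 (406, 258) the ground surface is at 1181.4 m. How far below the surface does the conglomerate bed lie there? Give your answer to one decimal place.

86.9 m

Two edge vectors: SP-101→SP-102 = (205, -145, 101.8), SP-101→SP-103 = (-21, -106, -60.8).
Normal n = (SP-101→SP-102) × (SP-101→SP-103) = (19606.8, 10326.2, -24775).
So ∂z/∂x = −n_x/n_z = 0.79139 and ∂z/∂y = −n_y/n_z = 0.41680.
Intercept c from SP-101: 853.9 − 88.64 − 99.62 = 665.65.
At (406, 258): z_contact = 321.31 + 107.53 + 665.65 = 1094.49 m.
Depth below ground = 1181.4 − 1094.49 = 86.9 m.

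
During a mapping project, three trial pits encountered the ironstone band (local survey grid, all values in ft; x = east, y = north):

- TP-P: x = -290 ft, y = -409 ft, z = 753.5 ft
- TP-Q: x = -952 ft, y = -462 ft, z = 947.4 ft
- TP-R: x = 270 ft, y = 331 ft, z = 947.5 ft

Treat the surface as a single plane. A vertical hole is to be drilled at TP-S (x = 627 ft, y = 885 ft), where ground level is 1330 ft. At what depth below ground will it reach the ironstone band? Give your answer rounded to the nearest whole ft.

Two edge vectors: TP-P→TP-Q = (-662, -53, 193.9), TP-P→TP-R = (560, 740, 194).
Normal n = (TP-P→TP-Q) × (TP-P→TP-R) = (-153768, 237012, -460200).
So ∂z/∂x = −n_x/n_z = −0.33413 and ∂z/∂y = −n_y/n_z = 0.51502.
Intercept c from TP-P: 753.5 − 96.90 + 210.64 = 867.24.
At (627, 885): z_contact = −209.5 + 455.8 + 867.24 = 1113.5 ft.
Depth below ground = 1330 − 1113.5 = 216 ft.

216 ft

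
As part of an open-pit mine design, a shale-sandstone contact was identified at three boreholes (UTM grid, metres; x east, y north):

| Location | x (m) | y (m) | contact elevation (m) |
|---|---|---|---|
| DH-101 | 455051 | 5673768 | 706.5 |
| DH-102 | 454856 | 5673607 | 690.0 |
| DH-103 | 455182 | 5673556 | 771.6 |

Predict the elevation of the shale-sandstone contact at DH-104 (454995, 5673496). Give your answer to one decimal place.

739.9 m

Let the plane be z = a·x + b·y + c.
DH-102−DH-101: −195a − 161b = −16.5;  DH-103−DH-101: 131a − 212b = 65.1.
Solving gives a = 0.223912800, b = −0.168714261.
Then c = 706.5 − a·455051 − b·5673768 = 856060.33.
At (454995, 5673496): z = 101879.2 − 957199.7 + 856060.33 = 739.9 m.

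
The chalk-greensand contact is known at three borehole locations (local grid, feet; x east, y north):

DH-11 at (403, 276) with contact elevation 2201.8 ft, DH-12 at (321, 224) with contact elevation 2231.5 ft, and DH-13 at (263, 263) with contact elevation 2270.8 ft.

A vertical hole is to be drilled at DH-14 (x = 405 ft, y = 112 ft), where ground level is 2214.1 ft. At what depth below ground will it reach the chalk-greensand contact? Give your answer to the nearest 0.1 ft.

52.9 ft

Let the plane be z = a·x + b·y + c.
DH-12−DH-11: −82a − 52b = 29.7;  DH-13−DH-11: −140a − 13b = 69.
Solving gives a = −0.51527, b = 0.24139.
Then c = 2201.8 − a·403 − b·276 = 2342.83.
At (405, 112): z_contact = −208.69 + 27.04 + 2342.83 = 2161.18 ft.
Depth below ground = 2214.1 − 2161.18 = 52.9 ft.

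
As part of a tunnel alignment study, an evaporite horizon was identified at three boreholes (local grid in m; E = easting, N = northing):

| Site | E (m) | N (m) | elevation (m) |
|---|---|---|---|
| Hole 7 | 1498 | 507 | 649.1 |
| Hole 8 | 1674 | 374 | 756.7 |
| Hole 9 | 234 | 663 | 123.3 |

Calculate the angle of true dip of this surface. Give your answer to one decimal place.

26.0°

Two edge vectors: Hole 7→Hole 8 = (176, -133, 107.6), Hole 7→Hole 9 = (-1264, 156, -525.8).
Normal n = (Hole 7→Hole 8) × (Hole 7→Hole 9) = (53145.8, -43465.6, -140656).
So ∂z/∂E = −n_x/n_z = 0.37784 and ∂z/∂N = −n_y/n_z = −0.30902.
Gradient magnitude |∇z| = √(a² + b²) = √(0.14276 + 0.09549) = 0.48812.
True dip = arctan(0.48812) = 26.0°, dipping toward NW (azimuth ≈ 309°).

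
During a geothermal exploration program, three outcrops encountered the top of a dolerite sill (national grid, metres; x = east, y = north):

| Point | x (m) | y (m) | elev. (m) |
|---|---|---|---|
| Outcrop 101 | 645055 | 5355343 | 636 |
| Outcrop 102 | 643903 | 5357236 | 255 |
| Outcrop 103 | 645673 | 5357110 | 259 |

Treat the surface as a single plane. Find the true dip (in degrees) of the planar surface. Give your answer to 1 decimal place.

Let the plane be z = a·x + b·y + c.
Outcrop 102−Outcrop 101: −1152a + 1893b = −381;  Outcrop 103−Outcrop 101: 618a + 1767b = −377.
Solving gives a = −0.01261, b = −0.20894.
Gradient magnitude |∇z| = √(a² + b²) = √(0.00016 + 0.04366) = 0.20932.
True dip = arctan(0.20932) = 11.8°, dipping toward N (azimuth ≈ 003°).

11.8°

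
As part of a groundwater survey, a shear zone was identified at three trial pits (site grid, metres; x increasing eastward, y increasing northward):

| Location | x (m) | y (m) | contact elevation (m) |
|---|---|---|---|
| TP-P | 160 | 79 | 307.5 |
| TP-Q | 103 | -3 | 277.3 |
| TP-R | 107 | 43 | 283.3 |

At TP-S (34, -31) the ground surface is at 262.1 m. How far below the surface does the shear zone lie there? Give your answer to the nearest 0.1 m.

14.5 m

Let the plane be z = a·x + b·y + c.
TP-Q−TP-P: −57a − 82b = −30.2;  TP-R−TP-P: −53a − 36b = −24.2.
Solving gives a = 0.39111, b = 0.09643.
Then c = 307.5 − a·160 − b·79 = 237.31.
At (34, -31): z_contact = 13.30 − 2.99 + 237.31 = 247.61 m.
Depth below ground = 262.1 − 247.61 = 14.5 m.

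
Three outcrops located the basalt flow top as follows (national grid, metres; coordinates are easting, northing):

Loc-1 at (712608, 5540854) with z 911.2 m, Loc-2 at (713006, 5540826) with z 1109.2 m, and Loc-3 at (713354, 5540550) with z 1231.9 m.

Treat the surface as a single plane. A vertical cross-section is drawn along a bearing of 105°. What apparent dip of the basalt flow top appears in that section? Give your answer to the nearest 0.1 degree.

Let the plane be z = a·easting + b·northing + c.
Loc-2−Loc-1: 398a − 28b = 198;  Loc-3−Loc-1: 746a − 304b = 320.7.
Solving gives a = 0.51159, b = 0.20049.
Unit vector along 105° is (sin 105°, cos 105°) = (0.9659, -0.2588).
Slope in that direction = a·(0.9659) + b·(-0.2588) = 0.44227.
Apparent dip = arctan|0.44227| = 23.9° (true dip is 28.8°, so apparent ≤ true as expected).

23.9°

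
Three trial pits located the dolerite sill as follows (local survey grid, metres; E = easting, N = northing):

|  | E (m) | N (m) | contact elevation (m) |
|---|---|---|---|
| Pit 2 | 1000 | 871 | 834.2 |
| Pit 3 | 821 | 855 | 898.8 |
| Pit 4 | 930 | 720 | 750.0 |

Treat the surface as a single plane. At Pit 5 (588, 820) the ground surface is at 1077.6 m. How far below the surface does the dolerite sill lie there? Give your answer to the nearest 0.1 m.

Let the plane be z = a·E + b·N + c.
Pit 3−Pit 2: −179a − 16b = 64.6;  Pit 4−Pit 2: −70a − 151b = −84.2.
Solving gives a = −0.428492, b = 0.756255.
Then c = 834.2 − a·1000 − b·871 = 603.99.
At (588, 820): z_contact = −251.95 + 620.13 + 603.99 = 972.17 m.
Depth below ground = 1077.6 − 972.17 = 105.4 m.

105.4 m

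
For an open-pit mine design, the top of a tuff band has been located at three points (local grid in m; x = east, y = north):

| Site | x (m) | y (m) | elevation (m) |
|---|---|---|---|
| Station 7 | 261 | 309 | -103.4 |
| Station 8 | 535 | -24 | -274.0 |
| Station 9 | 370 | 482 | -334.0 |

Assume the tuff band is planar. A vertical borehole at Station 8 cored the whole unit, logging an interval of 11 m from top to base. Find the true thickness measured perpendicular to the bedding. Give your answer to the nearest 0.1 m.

Let the plane be z = a·x + b·y + c.
Station 8−Station 7: 274a − 333b = −170.6;  Station 9−Station 7: 109a + 173b = −230.6.
Solving gives a = −1.27007, b = −0.53273.
|∇z| = √(a²+b²) = 1.37727, so dip δ = arctan(1.37727) = 54.02°.
True thickness = vertical thickness × cos δ = 11 × cos 54.02° = 6.5 m.

6.5 m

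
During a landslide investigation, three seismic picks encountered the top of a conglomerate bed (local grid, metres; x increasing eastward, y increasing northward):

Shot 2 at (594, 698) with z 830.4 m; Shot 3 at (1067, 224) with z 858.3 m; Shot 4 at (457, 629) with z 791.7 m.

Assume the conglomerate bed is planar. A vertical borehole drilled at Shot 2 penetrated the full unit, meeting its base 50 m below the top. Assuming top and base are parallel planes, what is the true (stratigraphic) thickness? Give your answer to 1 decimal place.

Two edge vectors: Shot 2→Shot 3 = (473, -474, 27.9), Shot 2→Shot 4 = (-137, -69, -38.7).
Normal n = (Shot 2→Shot 3) × (Shot 2→Shot 4) = (20268.9, 14482.8, -97575).
So ∂z/∂x = −n_x/n_z = 0.20773 and ∂z/∂y = −n_y/n_z = 0.14843.
|∇z| = √(a²+b²) = 0.25531, so dip δ = arctan(0.25531) = 14.32°.
True thickness = vertical thickness × cos δ = 50 × cos 14.32° = 48.4 m.

48.4 m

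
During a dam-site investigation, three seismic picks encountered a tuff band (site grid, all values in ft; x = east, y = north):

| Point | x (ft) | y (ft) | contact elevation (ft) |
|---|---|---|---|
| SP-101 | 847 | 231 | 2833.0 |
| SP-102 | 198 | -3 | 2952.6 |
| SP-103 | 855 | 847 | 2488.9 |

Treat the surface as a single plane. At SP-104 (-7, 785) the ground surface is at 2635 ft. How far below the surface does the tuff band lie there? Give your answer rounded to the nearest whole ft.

126 ft

Let the plane be z = a·x + b·y + c.
SP-102−SP-101: −649a − 234b = 119.6;  SP-103−SP-101: 8a + 616b = −344.1.
Solving gives a = 0.01720, b = −0.55883.
Then c = 2833 − a·847 − b·231 = 2947.52.
At (-7, 785): z_contact = −0.1 − 438.7 + 2947.52 = 2508.7 ft.
Depth below ground = 2635 − 2508.7 = 126 ft.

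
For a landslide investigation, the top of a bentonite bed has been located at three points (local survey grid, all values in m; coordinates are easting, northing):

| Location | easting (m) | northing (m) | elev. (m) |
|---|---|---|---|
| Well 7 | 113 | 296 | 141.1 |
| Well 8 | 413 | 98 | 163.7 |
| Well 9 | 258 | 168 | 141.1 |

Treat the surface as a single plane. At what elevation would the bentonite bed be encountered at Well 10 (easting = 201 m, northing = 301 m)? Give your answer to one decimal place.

169.1 m

Two edge vectors: Well 7→Well 8 = (300, -198, 22.6), Well 7→Well 9 = (145, -128, 0).
Normal n = (Well 7→Well 8) × (Well 7→Well 9) = (2892.8, 3277, -9690).
So ∂z/∂easting = −n_x/n_z = 0.29853 and ∂z/∂northing = −n_y/n_z = 0.33818.
Intercept c from Well 7: 141.1 − 33.73 − 100.10 = 7.26.
At (201, 301): z = 60.0 + 101.8 + 7.26 = 169.1 m.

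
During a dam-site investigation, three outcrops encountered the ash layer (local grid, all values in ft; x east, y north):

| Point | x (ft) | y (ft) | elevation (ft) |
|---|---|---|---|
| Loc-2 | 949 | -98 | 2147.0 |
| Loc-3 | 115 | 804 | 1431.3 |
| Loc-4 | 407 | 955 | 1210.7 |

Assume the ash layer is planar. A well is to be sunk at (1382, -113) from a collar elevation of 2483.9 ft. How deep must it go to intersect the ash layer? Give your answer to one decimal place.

422.9 ft

Two edge vectors: Loc-2→Loc-3 = (-834, 902, -715.7), Loc-2→Loc-4 = (-542, 1053, -936.3).
Normal n = (Loc-2→Loc-3) × (Loc-2→Loc-4) = (-90910.5, -392964.8, -389318).
So ∂z/∂x = −n_x/n_z = −0.233512 and ∂z/∂y = −n_y/n_z = −1.009367.
Intercept c from Loc-2: 2147 + 221.60 − 98.92 = 2269.69.
At (1382, -113): z_contact = −322.71 + 114.06 + 2269.69 = 2061.03 ft.
Depth below ground = 2483.9 − 2061.03 = 422.9 ft.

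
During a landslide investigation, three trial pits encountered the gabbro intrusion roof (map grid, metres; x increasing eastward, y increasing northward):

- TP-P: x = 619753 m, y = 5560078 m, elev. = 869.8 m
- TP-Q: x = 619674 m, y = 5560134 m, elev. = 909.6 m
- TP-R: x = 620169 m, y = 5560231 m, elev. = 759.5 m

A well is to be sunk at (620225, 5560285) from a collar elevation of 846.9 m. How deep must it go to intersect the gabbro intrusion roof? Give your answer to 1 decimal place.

94.8 m

Let the plane be z = a·x + b·y + c.
TP-Q−TP-P: −79a + 56b = 39.8;  TP-R−TP-P: 416a + 153b = −110.3.
Solving gives a = −0.346669304, b = 0.221662945.
Then c = 869.8 − a·619753 − b·5560078 = −1016744.13.
At (620225, 5560285): z_contact = −215012.97 + 1232509.15 − 1016744.13 = 752.06 m.
Depth below ground = 846.9 − 752.06 = 94.8 m.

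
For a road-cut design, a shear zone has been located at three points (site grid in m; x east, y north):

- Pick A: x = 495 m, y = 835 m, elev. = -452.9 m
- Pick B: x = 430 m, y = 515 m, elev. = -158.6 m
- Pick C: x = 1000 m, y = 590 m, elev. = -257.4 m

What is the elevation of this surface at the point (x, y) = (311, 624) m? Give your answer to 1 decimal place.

Two edge vectors: Pick A→Pick B = (-65, -320, 294.3), Pick A→Pick C = (505, -245, 195.5).
Normal n = (Pick A→Pick B) × (Pick A→Pick C) = (9543.5, 161329, 177525).
So ∂z/∂x = −n_x/n_z = −0.053759 and ∂z/∂y = −n_y/n_z = −0.908768.
Intercept c from Pick A: -452.9 + 26.61 + 758.82 = 332.53.
At (311, 624): z = −16.7 − 567.1 + 332.53 = -251.3 m.

-251.3 m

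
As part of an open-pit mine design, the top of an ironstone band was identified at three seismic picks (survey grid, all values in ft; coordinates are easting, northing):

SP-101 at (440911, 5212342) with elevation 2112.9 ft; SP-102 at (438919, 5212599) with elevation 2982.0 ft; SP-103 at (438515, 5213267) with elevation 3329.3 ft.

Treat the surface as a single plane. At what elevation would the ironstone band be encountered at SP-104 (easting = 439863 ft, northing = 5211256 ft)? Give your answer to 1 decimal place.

2231.0 ft

Two edge vectors: SP-101→SP-102 = (-1992, 257, 869.1), SP-101→SP-103 = (-2396, 925, 1216.4).
Normal n = (SP-101→SP-102) × (SP-101→SP-103) = (-491302.7, 340705.2, -1226828).
So ∂z/∂easting = −n_x/n_z = −0.400465835 and ∂z/∂northing = −n_y/n_z = 0.277712279.
Intercept c from SP-101: 2112.9 + 176569.79 − 1447531.38 = −1268848.68.
At (439863, 5211256): z = −176150.1 + 1447229.8 − 1268848.68 = 2231.0 ft.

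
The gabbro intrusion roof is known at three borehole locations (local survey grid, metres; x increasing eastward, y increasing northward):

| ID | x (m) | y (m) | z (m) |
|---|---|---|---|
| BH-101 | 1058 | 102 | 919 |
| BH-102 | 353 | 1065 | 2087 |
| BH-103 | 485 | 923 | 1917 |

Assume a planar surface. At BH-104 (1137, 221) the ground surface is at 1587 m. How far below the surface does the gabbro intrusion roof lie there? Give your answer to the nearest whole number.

Two edge vectors: BH-101→BH-102 = (-705, 963, 1168), BH-101→BH-103 = (-573, 821, 998).
Normal n = (BH-101→BH-102) × (BH-101→BH-103) = (2146, 34326, -27006).
So ∂z/∂x = −n_x/n_z = 0.07946 and ∂z/∂y = −n_y/n_z = 1.27105.
Intercept c from BH-101: 919 − 84.07 − 129.65 = 705.28.
At (1137, 221): z_contact = 90.4 + 280.9 + 705.28 = 1076.5 m.
Depth below ground = 1587 − 1076.5 = 510 m.

510 m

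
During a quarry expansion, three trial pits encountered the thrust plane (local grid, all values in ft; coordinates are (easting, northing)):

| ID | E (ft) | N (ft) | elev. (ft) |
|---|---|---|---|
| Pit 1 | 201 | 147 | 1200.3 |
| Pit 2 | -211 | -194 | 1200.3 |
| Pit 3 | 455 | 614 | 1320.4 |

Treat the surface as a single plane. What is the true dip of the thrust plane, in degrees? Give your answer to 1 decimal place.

31.3°

Let the plane be z = a·E + b·N + c.
Pit 2−Pit 1: −412a − 341b = 0;  Pit 3−Pit 1: 254a + 467b = 120.1.
Solving gives a = −0.38713, b = 0.46773.
Gradient magnitude |∇z| = √(a² + b²) = √(0.14987 + 0.21877) = 0.60716.
True dip = arctan(0.60716) = 31.3°, dipping toward SE (azimuth ≈ 140°).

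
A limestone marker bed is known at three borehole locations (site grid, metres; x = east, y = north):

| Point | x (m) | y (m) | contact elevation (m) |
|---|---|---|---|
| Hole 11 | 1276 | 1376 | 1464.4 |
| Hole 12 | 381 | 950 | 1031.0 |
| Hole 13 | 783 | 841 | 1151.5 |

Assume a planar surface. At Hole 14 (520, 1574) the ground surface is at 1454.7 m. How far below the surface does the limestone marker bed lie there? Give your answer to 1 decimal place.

Two edge vectors: Hole 11→Hole 12 = (-895, -426, -433.4), Hole 11→Hole 13 = (-493, -535, -312.9).
Normal n = (Hole 11→Hole 12) × (Hole 11→Hole 13) = (-98573.6, -66379.3, 268807).
So ∂z/∂x = −n_x/n_z = 0.366708 and ∂z/∂y = −n_y/n_z = 0.246940.
Intercept c from Hole 11: 1464.4 − 467.92 − 339.79 = 656.69.
At (520, 1574): z_contact = 190.69 + 388.68 + 656.69 = 1236.06 m.
Depth below ground = 1454.7 − 1236.06 = 218.6 m.

218.6 m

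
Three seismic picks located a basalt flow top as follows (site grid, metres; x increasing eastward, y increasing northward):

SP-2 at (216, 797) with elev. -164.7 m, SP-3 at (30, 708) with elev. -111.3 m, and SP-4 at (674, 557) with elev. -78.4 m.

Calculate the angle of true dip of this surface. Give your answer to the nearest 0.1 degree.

25.6°

Two edge vectors: SP-2→SP-3 = (-186, -89, 53.4), SP-2→SP-4 = (458, -240, 86.3).
Normal n = (SP-2→SP-3) × (SP-2→SP-4) = (5135.3, 40509, 85402).
So ∂z/∂x = −n_x/n_z = −0.06013 and ∂z/∂y = −n_y/n_z = −0.47433.
Gradient magnitude |∇z| = √(a² + b²) = √(0.00362 + 0.22499) = 0.47813.
True dip = arctan(0.47813) = 25.6°, dipping toward N (azimuth ≈ 007°).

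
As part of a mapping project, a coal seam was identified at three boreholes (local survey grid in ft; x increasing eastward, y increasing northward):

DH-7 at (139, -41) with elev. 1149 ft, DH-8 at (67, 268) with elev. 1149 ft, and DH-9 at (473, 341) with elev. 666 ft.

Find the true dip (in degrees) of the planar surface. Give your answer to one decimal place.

Two edge vectors: DH-7→DH-8 = (-72, 309, 0), DH-7→DH-9 = (334, 382, -483).
Normal n = (DH-7→DH-8) × (DH-7→DH-9) = (-149247, -34776, -130710).
So ∂z/∂x = −n_x/n_z = −1.14182 and ∂z/∂y = −n_y/n_z = −0.26605.
Gradient magnitude |∇z| = √(a² + b²) = √(1.30375 + 0.07079) = 1.17240.
True dip = arctan(1.17240) = 49.5°, dipping toward ENE (azimuth ≈ 077°).

49.5°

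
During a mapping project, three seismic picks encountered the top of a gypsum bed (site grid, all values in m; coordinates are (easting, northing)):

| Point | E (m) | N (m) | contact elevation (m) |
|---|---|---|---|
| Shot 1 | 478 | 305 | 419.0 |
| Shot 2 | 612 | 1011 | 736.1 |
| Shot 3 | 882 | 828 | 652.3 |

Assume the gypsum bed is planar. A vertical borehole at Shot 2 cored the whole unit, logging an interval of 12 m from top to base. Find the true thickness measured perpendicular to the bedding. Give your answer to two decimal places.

Let the plane be z = a·E + b·N + c.
Shot 2−Shot 1: 134a + 706b = 317.1;  Shot 3−Shot 1: 404a + 523b = 233.3.
Solving gives a = −0.00527, b = 0.45015.
|∇z| = √(a²+b²) = 0.45018, so dip δ = arctan(0.45018) = 24.24°.
True thickness = vertical thickness × cos δ = 12 × cos 24.24° = 10.94 m.

10.94 m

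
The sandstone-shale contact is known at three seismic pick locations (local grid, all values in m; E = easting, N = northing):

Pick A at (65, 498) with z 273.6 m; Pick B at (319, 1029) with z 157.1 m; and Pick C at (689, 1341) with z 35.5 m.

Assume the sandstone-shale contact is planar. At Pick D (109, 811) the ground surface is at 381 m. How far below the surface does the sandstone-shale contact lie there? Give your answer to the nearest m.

151 m

Two edge vectors: Pick A→Pick B = (254, 531, -116.5), Pick A→Pick C = (624, 843, -238.1).
Normal n = (Pick A→Pick B) × (Pick A→Pick C) = (-28221.6, -12218.6, -117222).
So ∂z/∂E = −n_x/n_z = −0.24075 and ∂z/∂N = −n_y/n_z = −0.10423.
Intercept c from Pick A: 273.6 + 15.65 + 51.91 = 341.16.
At (109, 811): z_contact = −26.2 − 84.5 + 341.16 = 230.4 m.
Depth below ground = 381 − 230.4 = 151 m.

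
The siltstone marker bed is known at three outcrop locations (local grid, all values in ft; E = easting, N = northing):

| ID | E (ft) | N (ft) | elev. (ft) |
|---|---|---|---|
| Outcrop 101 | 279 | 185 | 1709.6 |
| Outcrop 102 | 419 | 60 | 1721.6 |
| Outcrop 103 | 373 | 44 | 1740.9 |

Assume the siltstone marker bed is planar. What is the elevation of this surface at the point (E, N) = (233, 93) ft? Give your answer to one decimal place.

Let the plane be z = a·E + b·N + c.
Outcrop 102−Outcrop 101: 140a − 125b = 12;  Outcrop 103−Outcrop 101: 94a − 141b = 31.3.
Solving gives a = −0.27791, b = −0.40726.
Then c = 1709.6 − a·279 − b·185 = 1862.48.
At (233, 93): z = −64.8 − 37.9 + 1862.48 = 1759.9 ft.

1759.9 ft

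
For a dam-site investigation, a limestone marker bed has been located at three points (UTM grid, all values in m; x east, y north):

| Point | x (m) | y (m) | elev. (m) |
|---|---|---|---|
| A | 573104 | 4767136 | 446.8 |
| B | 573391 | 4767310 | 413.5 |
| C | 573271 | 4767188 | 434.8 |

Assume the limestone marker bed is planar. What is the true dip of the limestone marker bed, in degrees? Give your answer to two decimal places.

8.64°

Two edge vectors: A→B = (287, 174, -33.3), A→C = (167, 52, -12).
Normal n = (A→B) × (A→C) = (-356.4, -2117.1, -14134).
So ∂z/∂x = −n_x/n_z = −0.02522 and ∂z/∂y = −n_y/n_z = −0.14979.
Gradient magnitude |∇z| = √(a² + b²) = √(0.00064 + 0.02244) = 0.15190.
True dip = arctan(0.15190) = 8.64°, dipping toward N (azimuth ≈ 010°).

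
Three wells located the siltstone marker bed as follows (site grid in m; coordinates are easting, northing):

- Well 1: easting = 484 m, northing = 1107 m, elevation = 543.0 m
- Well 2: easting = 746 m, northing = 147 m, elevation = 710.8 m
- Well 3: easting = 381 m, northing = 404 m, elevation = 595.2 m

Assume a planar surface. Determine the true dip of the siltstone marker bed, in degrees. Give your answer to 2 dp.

14.76°

Let the plane be z = a·easting + b·northing + c.
Well 2−Well 1: 262a − 960b = 167.8;  Well 3−Well 1: −103a − 703b = 52.2.
Solving gives a = 0.23970, b = −0.10937.
Gradient magnitude |∇z| = √(a² + b²) = √(0.05746 + 0.01196) = 0.26348.
True dip = arctan(0.26348) = 14.76°, dipping toward WNW (azimuth ≈ 295°).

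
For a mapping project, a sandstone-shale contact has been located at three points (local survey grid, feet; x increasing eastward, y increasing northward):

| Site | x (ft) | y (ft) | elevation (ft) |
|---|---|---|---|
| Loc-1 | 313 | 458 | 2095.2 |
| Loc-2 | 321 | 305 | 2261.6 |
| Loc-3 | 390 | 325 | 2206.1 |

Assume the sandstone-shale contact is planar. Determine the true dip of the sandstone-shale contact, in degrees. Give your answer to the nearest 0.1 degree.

50.5°

Two edge vectors: Loc-1→Loc-2 = (8, -153, 166.4), Loc-1→Loc-3 = (77, -133, 110.9).
Normal n = (Loc-1→Loc-2) × (Loc-1→Loc-3) = (5163.5, 11925.6, 10717).
So ∂z/∂x = −n_x/n_z = −0.48180 and ∂z/∂y = −n_y/n_z = −1.11277.
Gradient magnitude |∇z| = √(a² + b²) = √(0.23214 + 1.23827) = 1.21260.
True dip = arctan(1.21260) = 50.5°, dipping toward NNE (azimuth ≈ 023°).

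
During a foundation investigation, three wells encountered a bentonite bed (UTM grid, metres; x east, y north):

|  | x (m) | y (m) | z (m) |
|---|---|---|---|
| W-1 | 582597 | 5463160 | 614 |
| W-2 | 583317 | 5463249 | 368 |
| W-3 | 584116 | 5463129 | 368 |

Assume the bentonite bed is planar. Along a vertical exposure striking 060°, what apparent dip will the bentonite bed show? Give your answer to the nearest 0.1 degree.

38.2°

Two edge vectors: W-1→W-2 = (720, 89, -246), W-1→W-3 = (1519, -31, -246).
Normal n = (W-1→W-2) × (W-1→W-3) = (-29520, -196554, -157511).
So ∂z/∂x = −n_x/n_z = −0.18742 and ∂z/∂y = −n_y/n_z = −1.24787.
Unit vector along 060° is (sin 60°, cos 60°) = (0.8660, 0.5000).
Slope in that direction = a·(0.8660) + b·(0.5000) = −0.78624.
Apparent dip = arctan|0.78624| = 38.2° (true dip is 51.6°, so apparent ≤ true as expected).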